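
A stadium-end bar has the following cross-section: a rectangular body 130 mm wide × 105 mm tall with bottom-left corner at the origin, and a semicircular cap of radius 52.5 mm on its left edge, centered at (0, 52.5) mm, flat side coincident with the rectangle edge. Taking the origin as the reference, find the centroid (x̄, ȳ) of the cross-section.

x̄ = 43.98 mm, ȳ = 52.50 mm

rectangular body: A = 130 × 105 = 13650.00, centroid at (65.00, 52.50).
semicircular end: A = ½π·52.5² = 4329.51, centroid at (-22.28, 52.50).
ΣA = 17979.51 mm²
ΣAx̄ = (13650.00)(65.00) + (4329.51)(-22.28) = 790781.25 mm³
ΣAȳ = (13650.00)(52.50) + (4329.51)(52.50) = 943924.14 mm³
x̄ = 790781.25 / 17979.51 = 43.98 mm
ȳ = 943924.14 / 17979.51 = 52.50 mm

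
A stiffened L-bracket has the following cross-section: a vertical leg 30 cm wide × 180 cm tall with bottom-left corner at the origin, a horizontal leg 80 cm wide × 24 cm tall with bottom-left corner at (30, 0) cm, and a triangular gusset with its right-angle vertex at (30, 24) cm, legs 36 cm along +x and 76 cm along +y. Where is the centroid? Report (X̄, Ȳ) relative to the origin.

X̄ = 31.41 cm, Ȳ = 66.36 cm

vertical leg: A = 30 × 180 = 5400.00, centroid at (15.00, 90.00).
horizontal leg: A = 80 × 24 = 1920.00, centroid at (70.00, 12.00).
gusset: A = ½·36·76 = 1368.00, centroid at (42.00, 49.33).
ΣA = 8688.00 cm²
ΣAX̄ = (5400.00)(15.00) + (1920.00)(70.00) + (1368.00)(42.00) = 272856.00 cm³
ΣAȲ = (5400.00)(90.00) + (1920.00)(12.00) + (1368.00)(49.33) = 576528.00 cm³
X̄ = 272856.00 / 8688.00 = 31.41 cm
Ȳ = 576528.00 / 8688.00 = 66.36 cm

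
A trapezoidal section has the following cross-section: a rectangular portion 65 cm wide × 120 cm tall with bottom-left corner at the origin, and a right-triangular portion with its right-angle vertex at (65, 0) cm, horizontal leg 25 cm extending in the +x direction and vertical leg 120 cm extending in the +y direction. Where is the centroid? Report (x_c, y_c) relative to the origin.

Part | A | x̄ᵢ | ȳᵢ | A·x̄ᵢ | A·ȳᵢ
rectangular portion | 7800.00 | 32.50 | 60.00 | 253500.00 | 468000.00
triangular portion | 1500.00 | 73.33 | 40.00 | 110000.00 | 60000.00
Σ | 9300.00 |  |  | 363500.00 | 528000.00
x_c = 363500.00 / 9300.00 = 39.09 cm
y_c = 528000.00 / 9300.00 = 56.77 cm

x_c = 39.09 cm, y_c = 56.77 cm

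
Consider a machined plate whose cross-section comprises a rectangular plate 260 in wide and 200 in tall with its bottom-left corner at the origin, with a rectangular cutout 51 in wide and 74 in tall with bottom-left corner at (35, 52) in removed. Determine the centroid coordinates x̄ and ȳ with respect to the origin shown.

x̄ = 135.44 in, ȳ = 100.86 in

plate: A = 260 × 200 = 52000.00, centroid at (130.00, 100.00).
hole: A = −(51 × 74) = -3774.00, centroid at (60.50, 89.00).
ΣA = 48226.00 in², ΣAx̄ = 6531673.00 in³, ΣAȳ = 4864114.00 in³.
x̄ = 6531673.00/48226.00 = 135.44 in; ȳ = 4864114.00/48226.00 = 100.86 in.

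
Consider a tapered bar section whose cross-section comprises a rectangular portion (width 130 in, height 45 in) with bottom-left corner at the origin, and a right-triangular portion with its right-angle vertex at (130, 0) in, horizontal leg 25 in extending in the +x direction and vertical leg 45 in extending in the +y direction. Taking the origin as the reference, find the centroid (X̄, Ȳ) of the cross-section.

X̄ = 71.43 in, Ȳ = 21.84 in

rectangular portion: A = 130 × 45 = 5850.00, centroid at (65.00, 22.50).
triangular portion: A = ½·25·45 = 562.50, centroid at (138.33, 15.00).
ΣA = 6412.50 in², ΣAX̄ = 458062.50 in³, ΣAȲ = 140062.50 in³.
X̄ = 458062.50/6412.50 = 71.43 in; Ȳ = 140062.50/6412.50 = 21.84 in.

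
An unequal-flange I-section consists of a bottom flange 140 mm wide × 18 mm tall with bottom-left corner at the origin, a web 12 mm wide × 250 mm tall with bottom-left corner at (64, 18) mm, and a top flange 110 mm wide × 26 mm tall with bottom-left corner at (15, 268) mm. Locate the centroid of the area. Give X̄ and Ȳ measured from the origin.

X̄ = 70.00 mm, Ȳ = 149.80 mm

bottom flange: A = 140 × 18 = 2520.00, centroid at (70.00, 9.00).
web: A = 12 × 250 = 3000.00, centroid at (70.00, 143.00).
top flange: A = 110 × 26 = 2860.00, centroid at (70.00, 281.00).
ΣA = 8380.00 mm², ΣAX̄ = 586600.00 mm³, ΣAȲ = 1255340.00 mm³.
X̄ = 586600.00/8380.00 = 70.00 mm; Ȳ = 1255340.00/8380.00 = 149.80 mm.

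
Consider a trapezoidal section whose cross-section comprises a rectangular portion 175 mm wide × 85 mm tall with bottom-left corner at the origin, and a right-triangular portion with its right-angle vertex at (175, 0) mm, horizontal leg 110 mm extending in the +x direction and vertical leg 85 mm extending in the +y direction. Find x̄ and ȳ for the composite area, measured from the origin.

rectangular portion: A = 175 × 85 = 14875.00, centroid at (87.50, 42.50).
triangular portion: A = ½·110·85 = 4675.00, centroid at (211.67, 28.33).
ΣA = 19550.00 mm²
ΣAx̄ = (14875.00)(87.50) + (4675.00)(211.67) = 2291104.17 mm³
ΣAȳ = (14875.00)(42.50) + (4675.00)(28.33) = 764645.83 mm³
x̄ = 2291104.17 / 19550.00 = 117.19 mm
ȳ = 764645.83 / 19550.00 = 39.11 mm

x̄ = 117.19 mm, ȳ = 39.11 mm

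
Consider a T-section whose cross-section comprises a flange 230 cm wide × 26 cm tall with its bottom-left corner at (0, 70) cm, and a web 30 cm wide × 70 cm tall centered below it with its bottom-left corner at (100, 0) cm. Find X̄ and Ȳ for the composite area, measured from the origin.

X̄ = 115.00 cm, Ȳ = 70.52 cm

Part | A | x̄ᵢ | ȳᵢ | A·x̄ᵢ | A·ȳᵢ
web | 2100.00 | 115.00 | 35.00 | 241500.00 | 73500.00
flange | 5980.00 | 115.00 | 83.00 | 687700.00 | 496340.00
Σ | 8080.00 |  |  | 929200.00 | 569840.00
X̄ = 929200.00 / 8080.00 = 115.00 cm
Ȳ = 569840.00 / 8080.00 = 70.52 cm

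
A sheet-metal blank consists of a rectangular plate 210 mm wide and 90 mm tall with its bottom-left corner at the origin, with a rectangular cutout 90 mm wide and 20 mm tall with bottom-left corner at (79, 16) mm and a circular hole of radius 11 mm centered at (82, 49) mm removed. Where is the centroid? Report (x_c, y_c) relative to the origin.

plate: A = 210 × 90 = 18900.00, centroid at (105.00, 45.00).
hole 1: A = −(90 × 20) = -1800.00, centroid at (124.00, 26.00).
hole 2: A = −π·11² = -380.13, centroid at (82.00, 49.00).
ΣA = 16719.87 mm²
ΣAx_c = (18900.00)(105.00) + (-1800.00)(124.00) + (-380.13)(82.00) = 1730129.12 mm³
ΣAy_c = (18900.00)(45.00) + (-1800.00)(26.00) + (-380.13)(49.00) = 785073.50 mm³
x_c = 1730129.12 / 16719.87 = 103.48 mm
y_c = 785073.50 / 16719.87 = 46.95 mm

x_c = 103.48 mm, y_c = 46.95 mm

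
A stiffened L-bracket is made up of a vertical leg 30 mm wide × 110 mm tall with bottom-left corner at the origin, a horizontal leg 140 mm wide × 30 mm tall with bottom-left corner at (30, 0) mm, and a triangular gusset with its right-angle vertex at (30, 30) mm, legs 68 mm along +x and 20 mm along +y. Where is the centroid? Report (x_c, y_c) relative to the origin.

vertical leg: A = 30 × 110 = 3300.00, centroid at (15.00, 55.00).
horizontal leg: A = 140 × 30 = 4200.00, centroid at (100.00, 15.00).
gusset: A = ½·68·20 = 680.00, centroid at (52.67, 36.67).
ΣA = 8180.00 mm²
ΣAx_c = (3300.00)(15.00) + (4200.00)(100.00) + (680.00)(52.67) = 505313.33 mm³
ΣAy_c = (3300.00)(55.00) + (4200.00)(15.00) + (680.00)(36.67) = 269433.33 mm³
x_c = 505313.33 / 8180.00 = 61.77 mm
y_c = 269433.33 / 8180.00 = 32.94 mm

x_c = 61.77 mm, y_c = 32.94 mm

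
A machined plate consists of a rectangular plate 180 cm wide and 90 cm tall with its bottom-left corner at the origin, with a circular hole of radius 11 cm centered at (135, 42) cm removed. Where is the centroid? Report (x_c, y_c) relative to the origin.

x_c = 88.92 cm, y_c = 45.07 cm

plate: A = 180 × 90 = 16200.00, centroid at (90.00, 45.00).
hole: A = −π·11² = -380.13, centroid at (135.00, 42.00).
ΣA = 15819.87 cm²
ΣAx_c = (16200.00)(90.00) + (-380.13)(135.00) = 1406682.08 cm³
ΣAy_c = (16200.00)(45.00) + (-380.13)(42.00) = 713034.43 cm³
x_c = 1406682.08 / 15819.87 = 88.92 cm
y_c = 713034.43 / 15819.87 = 45.07 cm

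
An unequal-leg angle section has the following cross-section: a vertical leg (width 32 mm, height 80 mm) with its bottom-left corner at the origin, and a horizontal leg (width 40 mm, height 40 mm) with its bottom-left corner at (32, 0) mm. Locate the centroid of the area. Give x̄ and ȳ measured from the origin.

x̄ = 29.85 mm, ȳ = 32.31 mm

Part | A | x̄ᵢ | ȳᵢ | A·x̄ᵢ | A·ȳᵢ
vertical leg | 2560.00 | 16.00 | 40.00 | 40960.00 | 102400.00
horizontal leg | 1600.00 | 52.00 | 20.00 | 83200.00 | 32000.00
Σ | 4160.00 |  |  | 124160.00 | 134400.00
x̄ = 124160.00 / 4160.00 = 29.85 mm
ȳ = 134400.00 / 4160.00 = 32.31 mm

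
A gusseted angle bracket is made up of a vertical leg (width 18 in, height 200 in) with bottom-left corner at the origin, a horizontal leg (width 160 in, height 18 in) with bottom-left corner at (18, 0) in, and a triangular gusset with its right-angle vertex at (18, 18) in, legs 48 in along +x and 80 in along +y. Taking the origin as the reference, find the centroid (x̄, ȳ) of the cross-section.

Part | A | x̄ᵢ | ȳᵢ | A·x̄ᵢ | A·ȳᵢ
vertical leg | 3600.00 | 9.00 | 100.00 | 32400.00 | 360000.00
horizontal leg | 2880.00 | 98.00 | 9.00 | 282240.00 | 25920.00
gusset | 1920.00 | 34.00 | 44.67 | 65280.00 | 85760.00
Σ | 8400.00 |  |  | 379920.00 | 471680.00
x̄ = 379920.00 / 8400.00 = 45.23 in
ȳ = 471680.00 / 8400.00 = 56.15 in

x̄ = 45.23 in, ȳ = 56.15 in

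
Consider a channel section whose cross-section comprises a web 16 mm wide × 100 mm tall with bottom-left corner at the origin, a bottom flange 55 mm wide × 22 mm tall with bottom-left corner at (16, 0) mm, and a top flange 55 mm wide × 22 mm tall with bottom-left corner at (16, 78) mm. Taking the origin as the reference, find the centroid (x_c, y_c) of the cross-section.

x_c = 29.37 mm, y_c = 50.00 mm

web: A = 16 × 100 = 1600.00, centroid at (8.00, 50.00).
bottom flange: A = 55 × 22 = 1210.00, centroid at (43.50, 11.00).
top flange: A = 55 × 22 = 1210.00, centroid at (43.50, 89.00).
ΣA = 4020.00 mm²
ΣAx_c = (1600.00)(8.00) + (1210.00)(43.50) + (1210.00)(43.50) = 118070.00 mm³
ΣAy_c = (1600.00)(50.00) + (1210.00)(11.00) + (1210.00)(89.00) = 201000.00 mm³
x_c = 118070.00 / 4020.00 = 29.37 mm
y_c = 201000.00 / 4020.00 = 50.00 mm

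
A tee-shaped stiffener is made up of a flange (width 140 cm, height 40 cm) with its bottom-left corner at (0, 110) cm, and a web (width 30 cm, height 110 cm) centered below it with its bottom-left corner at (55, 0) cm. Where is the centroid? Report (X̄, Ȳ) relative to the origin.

X̄ = 70.00 cm, Ȳ = 102.19 cm

Part | A | x̄ᵢ | ȳᵢ | A·x̄ᵢ | A·ȳᵢ
web | 3300.00 | 70.00 | 55.00 | 231000.00 | 181500.00
flange | 5600.00 | 70.00 | 130.00 | 392000.00 | 728000.00
Σ | 8900.00 |  |  | 623000.00 | 909500.00
X̄ = 623000.00 / 8900.00 = 70.00 cm
Ȳ = 909500.00 / 8900.00 = 102.19 cm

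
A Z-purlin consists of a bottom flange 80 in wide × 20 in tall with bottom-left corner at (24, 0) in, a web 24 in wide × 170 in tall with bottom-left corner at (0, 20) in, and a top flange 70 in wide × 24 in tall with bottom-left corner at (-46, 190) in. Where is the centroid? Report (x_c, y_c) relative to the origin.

bottom flange: A = 80 × 20 = 1600.00, centroid at (64.00, 10.00).
web: A = 24 × 170 = 4080.00, centroid at (12.00, 105.00).
top flange: A = 70 × 24 = 1680.00, centroid at (-11.00, 202.00).
ΣA = 7360.00 in²
ΣAx_c = (1600.00)(64.00) + (4080.00)(12.00) + (1680.00)(-11.00) = 132880.00 in³
ΣAy_c = (1600.00)(10.00) + (4080.00)(105.00) + (1680.00)(202.00) = 783760.00 in³
x_c = 132880.00 / 7360.00 = 18.05 in
y_c = 783760.00 / 7360.00 = 106.49 in

x_c = 18.05 in, y_c = 106.49 in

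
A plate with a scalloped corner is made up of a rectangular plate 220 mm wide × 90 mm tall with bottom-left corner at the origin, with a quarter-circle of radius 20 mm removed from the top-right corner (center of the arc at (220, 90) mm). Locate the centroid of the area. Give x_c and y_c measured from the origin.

plate: A = 220 × 90 = 19800.00, centroid at (110.00, 45.00).
removed quarter-circle: A = −¼π·20² = -314.16, centroid at (211.51, 81.51).
ΣA = 19485.84 mm²
ΣAx_c = (19800.00)(110.00) + (-314.16)(211.51) = 2111551.63 mm³
ΣAy_c = (19800.00)(45.00) + (-314.16)(81.51) = 865392.33 mm³
x_c = 2111551.63 / 19485.84 = 108.36 mm
y_c = 865392.33 / 19485.84 = 44.41 mm

x_c = 108.36 mm, y_c = 44.41 mm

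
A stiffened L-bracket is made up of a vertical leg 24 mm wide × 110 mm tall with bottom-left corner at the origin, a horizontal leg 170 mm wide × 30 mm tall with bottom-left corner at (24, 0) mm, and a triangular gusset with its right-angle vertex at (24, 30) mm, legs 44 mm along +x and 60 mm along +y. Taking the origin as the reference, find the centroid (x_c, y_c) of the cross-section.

vertical leg: A = 24 × 110 = 2640.00, centroid at (12.00, 55.00).
horizontal leg: A = 170 × 30 = 5100.00, centroid at (109.00, 15.00).
gusset: A = ½·44·60 = 1320.00, centroid at (38.67, 50.00).
ΣA = 9060.00 mm², ΣAx_c = 638620.00 mm³, ΣAy_c = 287700.00 mm³.
x_c = 638620.00/9060.00 = 70.49 mm; y_c = 287700.00/9060.00 = 31.75 mm.

x_c = 70.49 mm, y_c = 31.75 mm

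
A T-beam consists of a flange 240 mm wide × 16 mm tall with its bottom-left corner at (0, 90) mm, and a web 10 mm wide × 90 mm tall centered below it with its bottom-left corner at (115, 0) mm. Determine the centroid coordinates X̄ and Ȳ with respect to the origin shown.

X̄ = 120.00 mm, Ȳ = 87.94 mm

web: A = 10 × 90 = 900.00, centroid at (120.00, 45.00).
flange: A = 240 × 16 = 3840.00, centroid at (120.00, 98.00).
ΣA = 4740.00 mm², ΣAX̄ = 568800.00 mm³, ΣAȲ = 416820.00 mm³.
X̄ = 568800.00/4740.00 = 120.00 mm; Ȳ = 416820.00/4740.00 = 87.94 mm.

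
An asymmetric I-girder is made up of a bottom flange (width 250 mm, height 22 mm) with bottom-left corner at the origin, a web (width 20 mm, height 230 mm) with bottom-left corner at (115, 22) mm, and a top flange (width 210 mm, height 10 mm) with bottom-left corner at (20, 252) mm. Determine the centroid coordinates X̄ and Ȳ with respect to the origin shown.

bottom flange: A = 250 × 22 = 5500.00, centroid at (125.00, 11.00).
web: A = 20 × 230 = 4600.00, centroid at (125.00, 137.00).
top flange: A = 210 × 10 = 2100.00, centroid at (125.00, 257.00).
ΣA = 12200.00 mm², ΣAX̄ = 1525000.00 mm³, ΣAȲ = 1230400.00 mm³.
X̄ = 1525000.00/12200.00 = 125.00 mm; Ȳ = 1230400.00/12200.00 = 100.85 mm.

X̄ = 125.00 mm, Ȳ = 100.85 mm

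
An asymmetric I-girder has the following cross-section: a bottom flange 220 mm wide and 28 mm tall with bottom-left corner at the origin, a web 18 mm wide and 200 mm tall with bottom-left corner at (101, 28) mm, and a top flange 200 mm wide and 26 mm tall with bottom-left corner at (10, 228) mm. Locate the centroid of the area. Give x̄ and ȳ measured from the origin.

x̄ = 110.00 mm, ȳ = 120.34 mm

bottom flange: A = 220 × 28 = 6160.00, centroid at (110.00, 14.00).
web: A = 18 × 200 = 3600.00, centroid at (110.00, 128.00).
top flange: A = 200 × 26 = 5200.00, centroid at (110.00, 241.00).
ΣA = 14960.00 mm²
ΣAx̄ = (6160.00)(110.00) + (3600.00)(110.00) + (5200.00)(110.00) = 1645600.00 mm³
ΣAȳ = (6160.00)(14.00) + (3600.00)(128.00) + (5200.00)(241.00) = 1800240.00 mm³
x̄ = 1645600.00 / 14960.00 = 110.00 mm
ȳ = 1800240.00 / 14960.00 = 120.34 mm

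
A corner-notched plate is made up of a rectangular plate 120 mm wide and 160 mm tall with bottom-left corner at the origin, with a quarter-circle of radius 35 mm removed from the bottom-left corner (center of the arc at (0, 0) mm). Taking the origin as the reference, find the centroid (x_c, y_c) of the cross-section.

x_c = 62.38 mm, y_c = 83.44 mm

plate: A = 120 × 160 = 19200.00, centroid at (60.00, 80.00).
removed quarter-circle: A = −¼π·35² = -962.11, centroid at (14.85, 14.85).
ΣA = 18237.89 mm²
ΣAx_c = (19200.00)(60.00) + (-962.11)(14.85) = 1137708.33 mm³
ΣAy_c = (19200.00)(80.00) + (-962.11)(14.85) = 1521708.33 mm³
x_c = 1137708.33 / 18237.89 = 62.38 mm
y_c = 1521708.33 / 18237.89 = 83.44 mm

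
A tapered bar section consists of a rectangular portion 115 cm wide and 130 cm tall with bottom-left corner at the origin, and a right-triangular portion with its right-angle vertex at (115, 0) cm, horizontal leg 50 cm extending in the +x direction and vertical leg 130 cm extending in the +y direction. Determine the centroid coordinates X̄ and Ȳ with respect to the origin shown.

rectangular portion: A = 115 × 130 = 14950.00, centroid at (57.50, 65.00).
triangular portion: A = ½·50·130 = 3250.00, centroid at (131.67, 43.33).
ΣA = 18200.00 cm², ΣAX̄ = 1287541.67 cm³, ΣAȲ = 1112583.33 cm³.
X̄ = 1287541.67/18200.00 = 70.74 cm; Ȳ = 1112583.33/18200.00 = 61.13 cm.

X̄ = 70.74 cm, Ȳ = 61.13 cm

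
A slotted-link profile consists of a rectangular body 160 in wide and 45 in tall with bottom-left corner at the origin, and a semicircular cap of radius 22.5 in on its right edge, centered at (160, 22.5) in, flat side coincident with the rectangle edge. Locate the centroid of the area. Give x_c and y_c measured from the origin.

x_c = 88.91 in, y_c = 22.50 in

rectangular body: A = 160 × 45 = 7200.00, centroid at (80.00, 22.50).
semicircular end: A = ½π·22.5² = 795.22, centroid at (169.55, 22.50).
ΣA = 7995.22 in², ΣAx_c = 710828.25 in³, ΣAy_c = 179892.35 in³.
x_c = 710828.25/7995.22 = 88.91 in; y_c = 179892.35/7995.22 = 22.50 in.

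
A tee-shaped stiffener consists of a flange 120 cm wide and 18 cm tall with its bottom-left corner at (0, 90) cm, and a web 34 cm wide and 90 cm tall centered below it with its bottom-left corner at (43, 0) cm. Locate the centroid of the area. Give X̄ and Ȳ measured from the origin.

X̄ = 60.00 cm, Ȳ = 67.34 cm

Part | A | x̄ᵢ | ȳᵢ | A·x̄ᵢ | A·ȳᵢ
web | 3060.00 | 60.00 | 45.00 | 183600.00 | 137700.00
flange | 2160.00 | 60.00 | 99.00 | 129600.00 | 213840.00
Σ | 5220.00 |  |  | 313200.00 | 351540.00
X̄ = 313200.00 / 5220.00 = 60.00 cm
Ȳ = 351540.00 / 5220.00 = 67.34 cm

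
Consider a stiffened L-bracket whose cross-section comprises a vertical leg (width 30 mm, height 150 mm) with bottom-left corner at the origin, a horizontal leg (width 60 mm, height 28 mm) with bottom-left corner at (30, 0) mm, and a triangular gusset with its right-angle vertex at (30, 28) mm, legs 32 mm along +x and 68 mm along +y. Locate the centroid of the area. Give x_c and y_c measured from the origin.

x_c = 29.24 mm, y_c = 57.26 mm

Part | A | x̄ᵢ | ȳᵢ | A·x̄ᵢ | A·ȳᵢ
vertical leg | 4500.00 | 15.00 | 75.00 | 67500.00 | 337500.00
horizontal leg | 1680.00 | 60.00 | 14.00 | 100800.00 | 23520.00
gusset | 1088.00 | 40.67 | 50.67 | 44245.33 | 55125.33
Σ | 7268.00 |  |  | 212545.33 | 416145.33
x_c = 212545.33 / 7268.00 = 29.24 mm
y_c = 416145.33 / 7268.00 = 57.26 mm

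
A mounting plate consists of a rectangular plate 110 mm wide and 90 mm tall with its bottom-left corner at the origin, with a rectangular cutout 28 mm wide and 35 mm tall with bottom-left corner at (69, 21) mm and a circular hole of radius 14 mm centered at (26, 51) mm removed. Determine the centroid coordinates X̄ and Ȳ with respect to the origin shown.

plate: A = 110 × 90 = 9900.00, centroid at (55.00, 45.00).
hole 1: A = −(28 × 35) = -980.00, centroid at (83.00, 38.50).
hole 2: A = −π·14² = -615.75, centroid at (26.00, 51.00).
ΣA = 8304.25 mm²
ΣAX̄ = (9900.00)(55.00) + (-980.00)(83.00) + (-615.75)(26.00) = 447150.44 mm³
ΣAȲ = (9900.00)(45.00) + (-980.00)(38.50) + (-615.75)(51.00) = 376366.64 mm³
X̄ = 447150.44 / 8304.25 = 53.85 mm
Ȳ = 376366.64 / 8304.25 = 45.32 mm

X̄ = 53.85 mm, Ȳ = 45.32 mm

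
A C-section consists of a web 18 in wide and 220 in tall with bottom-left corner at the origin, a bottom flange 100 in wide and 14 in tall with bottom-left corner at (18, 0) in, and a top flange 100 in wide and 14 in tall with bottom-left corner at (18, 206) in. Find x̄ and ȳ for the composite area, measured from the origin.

x̄ = 33.44 in, ȳ = 110.00 in

web: A = 18 × 220 = 3960.00, centroid at (9.00, 110.00).
bottom flange: A = 100 × 14 = 1400.00, centroid at (68.00, 7.00).
top flange: A = 100 × 14 = 1400.00, centroid at (68.00, 213.00).
ΣA = 6760.00 in², ΣAx̄ = 226040.00 in³, ΣAȳ = 743600.00 in³.
x̄ = 226040.00/6760.00 = 33.44 in; ȳ = 743600.00/6760.00 = 110.00 in.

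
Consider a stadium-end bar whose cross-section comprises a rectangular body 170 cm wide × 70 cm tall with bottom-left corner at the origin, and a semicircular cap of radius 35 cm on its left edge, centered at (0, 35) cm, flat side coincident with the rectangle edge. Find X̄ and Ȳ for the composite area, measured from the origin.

X̄ = 71.10 cm, Ȳ = 35.00 cm

rectangular body: A = 170 × 70 = 11900.00, centroid at (85.00, 35.00).
semicircular end: A = ½π·35² = 1924.23, centroid at (-14.85, 35.00).
ΣA = 13824.23 cm², ΣAX̄ = 982916.67 cm³, ΣAȲ = 483847.89 cm³.
X̄ = 982916.67/13824.23 = 71.10 cm; Ȳ = 483847.89/13824.23 = 35.00 cm.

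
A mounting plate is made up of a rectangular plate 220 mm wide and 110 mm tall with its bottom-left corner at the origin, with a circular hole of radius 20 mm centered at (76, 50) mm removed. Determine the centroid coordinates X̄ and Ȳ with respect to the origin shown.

plate: A = 220 × 110 = 24200.00, centroid at (110.00, 55.00).
hole: A = −π·20² = -1256.64, centroid at (76.00, 50.00).
ΣA = 22943.36 mm², ΣAX̄ = 2566495.58 mm³, ΣAȲ = 1268168.15 mm³.
X̄ = 2566495.58/22943.36 = 111.86 mm; Ȳ = 1268168.15/22943.36 = 55.27 mm.

X̄ = 111.86 mm, Ȳ = 55.27 mm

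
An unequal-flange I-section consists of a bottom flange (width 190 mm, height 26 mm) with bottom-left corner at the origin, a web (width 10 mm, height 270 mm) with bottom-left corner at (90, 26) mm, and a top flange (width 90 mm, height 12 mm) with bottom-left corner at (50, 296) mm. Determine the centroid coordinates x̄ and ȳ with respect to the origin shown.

bottom flange: A = 190 × 26 = 4940.00, centroid at (95.00, 13.00).
web: A = 10 × 270 = 2700.00, centroid at (95.00, 161.00).
top flange: A = 90 × 12 = 1080.00, centroid at (95.00, 302.00).
ΣA = 8720.00 mm², ΣAx̄ = 828400.00 mm³, ΣAȳ = 825080.00 mm³.
x̄ = 828400.00/8720.00 = 95.00 mm; ȳ = 825080.00/8720.00 = 94.62 mm.

x̄ = 95.00 mm, ȳ = 94.62 mm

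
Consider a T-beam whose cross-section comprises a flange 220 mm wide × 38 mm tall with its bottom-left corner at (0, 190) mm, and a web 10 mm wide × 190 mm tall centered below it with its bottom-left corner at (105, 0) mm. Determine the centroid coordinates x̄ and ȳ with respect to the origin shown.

web: A = 10 × 190 = 1900.00, centroid at (110.00, 95.00).
flange: A = 220 × 38 = 8360.00, centroid at (110.00, 209.00).
ΣA = 10260.00 mm²
ΣAx̄ = (1900.00)(110.00) + (8360.00)(110.00) = 1128600.00 mm³
ΣAȳ = (1900.00)(95.00) + (8360.00)(209.00) = 1927740.00 mm³
x̄ = 1128600.00 / 10260.00 = 110.00 mm
ȳ = 1927740.00 / 10260.00 = 187.89 mm

x̄ = 110.00 mm, ȳ = 187.89 mm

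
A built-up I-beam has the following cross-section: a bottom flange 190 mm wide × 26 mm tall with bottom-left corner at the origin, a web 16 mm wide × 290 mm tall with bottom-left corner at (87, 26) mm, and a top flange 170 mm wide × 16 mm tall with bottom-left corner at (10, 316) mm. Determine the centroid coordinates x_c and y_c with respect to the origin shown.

bottom flange: A = 190 × 26 = 4940.00, centroid at (95.00, 13.00).
web: A = 16 × 290 = 4640.00, centroid at (95.00, 171.00).
top flange: A = 170 × 16 = 2720.00, centroid at (95.00, 324.00).
ΣA = 12300.00 mm²
ΣAx_c = (4940.00)(95.00) + (4640.00)(95.00) + (2720.00)(95.00) = 1168500.00 mm³
ΣAy_c = (4940.00)(13.00) + (4640.00)(171.00) + (2720.00)(324.00) = 1738940.00 mm³
x_c = 1168500.00 / 12300.00 = 95.00 mm
y_c = 1738940.00 / 12300.00 = 141.38 mm

x_c = 95.00 mm, y_c = 141.38 mm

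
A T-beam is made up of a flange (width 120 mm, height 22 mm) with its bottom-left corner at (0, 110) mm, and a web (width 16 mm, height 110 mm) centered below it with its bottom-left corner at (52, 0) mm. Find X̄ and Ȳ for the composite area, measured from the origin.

web: A = 16 × 110 = 1760.00, centroid at (60.00, 55.00).
flange: A = 120 × 22 = 2640.00, centroid at (60.00, 121.00).
ΣA = 4400.00 mm²
ΣAX̄ = (1760.00)(60.00) + (2640.00)(60.00) = 264000.00 mm³
ΣAȲ = (1760.00)(55.00) + (2640.00)(121.00) = 416240.00 mm³
X̄ = 264000.00 / 4400.00 = 60.00 mm
Ȳ = 416240.00 / 4400.00 = 94.60 mm

X̄ = 60.00 mm, Ȳ = 94.60 mm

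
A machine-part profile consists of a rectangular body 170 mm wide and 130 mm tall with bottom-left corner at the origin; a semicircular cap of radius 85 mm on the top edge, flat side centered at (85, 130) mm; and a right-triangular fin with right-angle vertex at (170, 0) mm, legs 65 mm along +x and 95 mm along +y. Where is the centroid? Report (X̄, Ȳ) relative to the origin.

rectangular body: A = 170 × 130 = 22100.00, centroid at (85.00, 65.00).
semicircular top: A = ½π·85² = 11349.00, centroid at (85.00, 166.08).
triangular fin: A = ½·65·95 = 3087.50, centroid at (191.67, 31.67).
ΣA = 36536.50 mm²
ΣAX̄ = (22100.00)(85.00) + (11349.00)(85.00) + (3087.50)(191.67) = 3434936.13 mm³
ΣAȲ = (22100.00)(65.00) + (11349.00)(166.08) + (3087.50)(31.67) = 3419057.95 mm³
X̄ = 3434936.13 / 36536.50 = 94.01 mm
Ȳ = 3419057.95 / 36536.50 = 93.58 mm

X̄ = 94.01 mm, Ȳ = 93.58 mm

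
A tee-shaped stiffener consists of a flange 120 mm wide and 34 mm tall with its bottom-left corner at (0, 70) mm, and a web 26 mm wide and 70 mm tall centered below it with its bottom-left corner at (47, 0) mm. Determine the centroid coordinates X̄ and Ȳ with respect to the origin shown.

X̄ = 60.00 mm, Ȳ = 70.96 mm

Part | A | x̄ᵢ | ȳᵢ | A·x̄ᵢ | A·ȳᵢ
web | 1820.00 | 60.00 | 35.00 | 109200.00 | 63700.00
flange | 4080.00 | 60.00 | 87.00 | 244800.00 | 354960.00
Σ | 5900.00 |  |  | 354000.00 | 418660.00
X̄ = 354000.00 / 5900.00 = 60.00 mm
Ȳ = 418660.00 / 5900.00 = 70.96 mm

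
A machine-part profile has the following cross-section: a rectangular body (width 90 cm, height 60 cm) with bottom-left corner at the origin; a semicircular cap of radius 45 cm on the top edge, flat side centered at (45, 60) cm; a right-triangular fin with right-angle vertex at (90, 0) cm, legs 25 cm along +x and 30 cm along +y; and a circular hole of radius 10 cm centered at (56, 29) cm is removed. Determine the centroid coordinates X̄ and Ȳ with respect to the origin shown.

X̄ = 46.91 cm, Ȳ = 47.24 cm

rectangular body: A = 90 × 60 = 5400.00, centroid at (45.00, 30.00).
semicircular top: A = ½π·45² = 3180.86, centroid at (45.00, 79.10).
triangular fin: A = ½·25·30 = 375.00, centroid at (98.33, 10.00).
hole: A = −π·10² = -314.16, centroid at (56.00, 29.00).
ΣA = 8641.70 cm²
ΣAX̄ = (5400.00)(45.00) + (3180.86)(45.00) + (375.00)(98.33) + (-314.16)(56.00) = 405420.90 cm³
ΣAȲ = (5400.00)(30.00) + (3180.86)(79.10) + (375.00)(10.00) + (-314.16)(29.00) = 408241.14 cm³
X̄ = 405420.90 / 8641.70 = 46.91 cm
Ȳ = 408241.14 / 8641.70 = 47.24 cm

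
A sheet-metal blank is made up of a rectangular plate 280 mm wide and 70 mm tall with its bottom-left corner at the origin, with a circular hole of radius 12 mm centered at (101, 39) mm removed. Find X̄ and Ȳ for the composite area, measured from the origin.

X̄ = 140.92 mm, Ȳ = 34.91 mm

Part | A | x̄ᵢ | ȳᵢ | A·x̄ᵢ | A·ȳᵢ
plate | 19600.00 | 140.00 | 35.00 | 2744000.00 | 686000.00
hole | -452.39 | 101.00 | 39.00 | -45691.32 | -17643.18
Σ | 19147.61 |  |  | 2698308.68 | 668356.82
X̄ = 2698308.68 / 19147.61 = 140.92 mm
Ȳ = 668356.82 / 19147.61 = 34.91 mm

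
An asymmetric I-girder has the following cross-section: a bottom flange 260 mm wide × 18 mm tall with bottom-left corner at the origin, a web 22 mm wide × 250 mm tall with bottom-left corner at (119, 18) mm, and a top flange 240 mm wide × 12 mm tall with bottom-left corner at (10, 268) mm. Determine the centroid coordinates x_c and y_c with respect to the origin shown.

x_c = 130.00 mm, y_c = 123.87 mm

bottom flange: A = 260 × 18 = 4680.00, centroid at (130.00, 9.00).
web: A = 22 × 250 = 5500.00, centroid at (130.00, 143.00).
top flange: A = 240 × 12 = 2880.00, centroid at (130.00, 274.00).
ΣA = 13060.00 mm²
ΣAx_c = (4680.00)(130.00) + (5500.00)(130.00) + (2880.00)(130.00) = 1697800.00 mm³
ΣAy_c = (4680.00)(9.00) + (5500.00)(143.00) + (2880.00)(274.00) = 1617740.00 mm³
x_c = 1697800.00 / 13060.00 = 130.00 mm
y_c = 1617740.00 / 13060.00 = 123.87 mm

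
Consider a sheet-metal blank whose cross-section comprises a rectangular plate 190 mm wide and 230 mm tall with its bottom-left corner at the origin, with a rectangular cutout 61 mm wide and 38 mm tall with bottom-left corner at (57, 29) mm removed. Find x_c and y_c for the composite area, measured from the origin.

x_c = 95.42 mm, y_c = 118.75 mm

plate: A = 190 × 230 = 43700.00, centroid at (95.00, 115.00).
hole: A = −(61 × 38) = -2318.00, centroid at (87.50, 48.00).
ΣA = 41382.00 mm²
ΣAx_c = (43700.00)(95.00) + (-2318.00)(87.50) = 3948675.00 mm³
ΣAy_c = (43700.00)(115.00) + (-2318.00)(48.00) = 4914236.00 mm³
x_c = 3948675.00 / 41382.00 = 95.42 mm
y_c = 4914236.00 / 41382.00 = 118.75 mm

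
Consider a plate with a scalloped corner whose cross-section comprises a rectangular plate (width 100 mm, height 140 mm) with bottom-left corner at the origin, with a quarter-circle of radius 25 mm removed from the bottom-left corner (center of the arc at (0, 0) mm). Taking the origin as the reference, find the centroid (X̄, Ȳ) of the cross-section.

X̄ = 51.43 mm, Ȳ = 72.16 mm

plate: A = 100 × 140 = 14000.00, centroid at (50.00, 70.00).
removed quarter-circle: A = −¼π·25² = -490.87, centroid at (10.61, 10.61).
ΣA = 13509.13 mm², ΣAX̄ = 694791.67 mm³, ΣAȲ = 974791.67 mm³.
X̄ = 694791.67/13509.13 = 51.43 mm; Ȳ = 974791.67/13509.13 = 72.16 mm.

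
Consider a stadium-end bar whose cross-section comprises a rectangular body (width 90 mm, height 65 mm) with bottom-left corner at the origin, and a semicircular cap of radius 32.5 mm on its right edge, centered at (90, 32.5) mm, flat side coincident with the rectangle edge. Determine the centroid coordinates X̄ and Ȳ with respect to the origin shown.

X̄ = 57.99 mm, Ȳ = 32.50 mm

Part | A | x̄ᵢ | ȳᵢ | A·x̄ᵢ | A·ȳᵢ
rectangular body | 5850.00 | 45.00 | 32.50 | 263250.00 | 190125.00
semicircular end | 1659.15 | 103.79 | 32.50 | 172209.24 | 53922.49
Σ | 7509.15 |  |  | 435459.24 | 244047.49
X̄ = 435459.24 / 7509.15 = 57.99 mm
Ȳ = 244047.49 / 7509.15 = 32.50 mm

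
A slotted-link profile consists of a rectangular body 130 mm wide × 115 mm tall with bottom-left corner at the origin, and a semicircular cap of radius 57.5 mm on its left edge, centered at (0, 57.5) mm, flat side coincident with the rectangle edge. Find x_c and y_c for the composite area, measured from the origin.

rectangular body: A = 130 × 115 = 14950.00, centroid at (65.00, 57.50).
semicircular end: A = ½π·57.5² = 5193.45, centroid at (-24.40, 57.50).
ΣA = 20143.45 mm², ΣAx_c = 845010.42 mm³, ΣAy_c = 1158248.11 mm³.
x_c = 845010.42/20143.45 = 41.95 mm; y_c = 1158248.11/20143.45 = 57.50 mm.

x_c = 41.95 mm, y_c = 57.50 mm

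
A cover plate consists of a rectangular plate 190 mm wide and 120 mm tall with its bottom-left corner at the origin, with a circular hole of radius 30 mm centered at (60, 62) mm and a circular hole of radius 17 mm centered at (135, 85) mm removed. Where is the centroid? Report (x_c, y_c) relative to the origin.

x_c = 98.29 mm, y_c = 58.51 mm

plate: A = 190 × 120 = 22800.00, centroid at (95.00, 60.00).
hole 1: A = −π·30² = -2827.43, centroid at (60.00, 62.00).
hole 2: A = −π·17² = -907.92, centroid at (135.00, 85.00).
ΣA = 19064.65 mm², ΣAx_c = 1873784.76 mm³, ΣAy_c = 1115525.91 mm³.
x_c = 1873784.76/19064.65 = 98.29 mm; y_c = 1115525.91/19064.65 = 58.51 mm.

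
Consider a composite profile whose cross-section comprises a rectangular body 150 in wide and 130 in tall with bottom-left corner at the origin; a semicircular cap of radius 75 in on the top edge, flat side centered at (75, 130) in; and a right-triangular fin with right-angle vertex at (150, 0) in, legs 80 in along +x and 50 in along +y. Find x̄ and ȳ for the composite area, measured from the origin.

rectangular body: A = 150 × 130 = 19500.00, centroid at (75.00, 65.00).
semicircular top: A = ½π·75² = 8835.73, centroid at (75.00, 161.83).
triangular fin: A = ½·80·50 = 2000.00, centroid at (176.67, 16.67).
ΣA = 30335.73 in², ΣAx̄ = 2478513.03 in³, ΣAȳ = 2730728.15 in³.
x̄ = 2478513.03/30335.73 = 81.70 in; ȳ = 2730728.15/30335.73 = 90.02 in.

x̄ = 81.70 in, ȳ = 90.02 in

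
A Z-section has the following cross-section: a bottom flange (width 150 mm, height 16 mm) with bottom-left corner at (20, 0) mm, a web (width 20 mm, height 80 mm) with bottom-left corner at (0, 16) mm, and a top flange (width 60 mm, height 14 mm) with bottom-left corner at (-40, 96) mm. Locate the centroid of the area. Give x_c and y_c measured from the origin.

bottom flange: A = 150 × 16 = 2400.00, centroid at (95.00, 8.00).
web: A = 20 × 80 = 1600.00, centroid at (10.00, 56.00).
top flange: A = 60 × 14 = 840.00, centroid at (-10.00, 103.00).
ΣA = 4840.00 mm², ΣAx_c = 235600.00 mm³, ΣAy_c = 195320.00 mm³.
x_c = 235600.00/4840.00 = 48.68 mm; y_c = 195320.00/4840.00 = 40.36 mm.

x_c = 48.68 mm, y_c = 40.36 mm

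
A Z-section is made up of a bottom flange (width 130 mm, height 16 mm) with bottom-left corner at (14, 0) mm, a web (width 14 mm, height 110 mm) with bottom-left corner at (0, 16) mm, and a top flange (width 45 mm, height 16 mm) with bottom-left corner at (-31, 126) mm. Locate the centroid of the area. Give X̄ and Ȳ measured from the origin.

X̄ = 38.94 mm, Ȳ = 51.26 mm

bottom flange: A = 130 × 16 = 2080.00, centroid at (79.00, 8.00).
web: A = 14 × 110 = 1540.00, centroid at (7.00, 71.00).
top flange: A = 45 × 16 = 720.00, centroid at (-8.50, 134.00).
ΣA = 4340.00 mm², ΣAX̄ = 168980.00 mm³, ΣAȲ = 222460.00 mm³.
X̄ = 168980.00/4340.00 = 38.94 mm; Ȳ = 222460.00/4340.00 = 51.26 mm.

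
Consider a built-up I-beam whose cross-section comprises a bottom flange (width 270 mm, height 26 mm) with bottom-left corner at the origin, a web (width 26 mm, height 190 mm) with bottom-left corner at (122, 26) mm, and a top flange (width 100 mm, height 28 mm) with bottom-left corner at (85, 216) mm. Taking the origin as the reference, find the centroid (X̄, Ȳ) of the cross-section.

bottom flange: A = 270 × 26 = 7020.00, centroid at (135.00, 13.00).
web: A = 26 × 190 = 4940.00, centroid at (135.00, 121.00).
top flange: A = 100 × 28 = 2800.00, centroid at (135.00, 230.00).
ΣA = 14760.00 mm²
ΣAX̄ = (7020.00)(135.00) + (4940.00)(135.00) + (2800.00)(135.00) = 1992600.00 mm³
ΣAȲ = (7020.00)(13.00) + (4940.00)(121.00) + (2800.00)(230.00) = 1333000.00 mm³
X̄ = 1992600.00 / 14760.00 = 135.00 mm
Ȳ = 1333000.00 / 14760.00 = 90.31 mm

X̄ = 135.00 mm, Ȳ = 90.31 mm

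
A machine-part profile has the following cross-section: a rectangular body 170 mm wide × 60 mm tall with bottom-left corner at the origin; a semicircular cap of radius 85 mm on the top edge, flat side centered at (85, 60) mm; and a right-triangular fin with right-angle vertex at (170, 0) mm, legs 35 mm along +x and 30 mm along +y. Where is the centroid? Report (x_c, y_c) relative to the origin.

rectangular body: A = 170 × 60 = 10200.00, centroid at (85.00, 30.00).
semicircular top: A = ½π·85² = 11349.00, centroid at (85.00, 96.08).
triangular fin: A = ½·35·30 = 525.00, centroid at (181.67, 10.00).
ΣA = 22074.00 mm², ΣAx_c = 1927040.29 mm³, ΣAy_c = 1401606.87 mm³.
x_c = 1927040.29/22074.00 = 87.30 mm; y_c = 1401606.87/22074.00 = 63.50 mm.

x_c = 87.30 mm, y_c = 63.50 mm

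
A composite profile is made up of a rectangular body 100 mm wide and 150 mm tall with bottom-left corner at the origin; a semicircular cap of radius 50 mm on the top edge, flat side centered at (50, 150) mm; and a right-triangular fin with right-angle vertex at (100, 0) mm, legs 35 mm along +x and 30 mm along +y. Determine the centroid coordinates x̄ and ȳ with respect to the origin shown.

x̄ = 51.66 mm, ȳ = 92.67 mm

Part | A | x̄ᵢ | ȳᵢ | A·x̄ᵢ | A·ȳᵢ
rectangular body | 15000.00 | 50.00 | 75.00 | 750000.00 | 1125000.00
semicircular top | 3926.99 | 50.00 | 171.22 | 196349.54 | 672381.96
triangular fin | 525.00 | 111.67 | 10.00 | 58625.00 | 5250.00
Σ | 19451.99 |  |  | 1004974.54 | 1802631.96
x̄ = 1004974.54 / 19451.99 = 51.66 mm
ȳ = 1802631.96 / 19451.99 = 92.67 mm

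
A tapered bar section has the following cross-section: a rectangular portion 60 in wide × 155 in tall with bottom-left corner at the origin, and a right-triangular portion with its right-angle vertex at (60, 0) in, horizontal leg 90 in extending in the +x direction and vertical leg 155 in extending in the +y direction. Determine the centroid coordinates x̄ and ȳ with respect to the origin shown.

x̄ = 55.71 in, ȳ = 66.43 in

rectangular portion: A = 60 × 155 = 9300.00, centroid at (30.00, 77.50).
triangular portion: A = ½·90·155 = 6975.00, centroid at (90.00, 51.67).
ΣA = 16275.00 in², ΣAx̄ = 906750.00 in³, ΣAȳ = 1081125.00 in³.
x̄ = 906750.00/16275.00 = 55.71 in; ȳ = 1081125.00/16275.00 = 66.43 in.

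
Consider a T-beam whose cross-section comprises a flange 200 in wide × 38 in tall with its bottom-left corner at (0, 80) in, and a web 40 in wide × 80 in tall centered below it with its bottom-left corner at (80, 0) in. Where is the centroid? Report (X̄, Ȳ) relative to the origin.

Part | A | x̄ᵢ | ȳᵢ | A·x̄ᵢ | A·ȳᵢ
web | 3200.00 | 100.00 | 40.00 | 320000.00 | 128000.00
flange | 7600.00 | 100.00 | 99.00 | 760000.00 | 752400.00
Σ | 10800.00 |  |  | 1080000.00 | 880400.00
X̄ = 1080000.00 / 10800.00 = 100.00 in
Ȳ = 880400.00 / 10800.00 = 81.52 in

X̄ = 100.00 in, Ȳ = 81.52 in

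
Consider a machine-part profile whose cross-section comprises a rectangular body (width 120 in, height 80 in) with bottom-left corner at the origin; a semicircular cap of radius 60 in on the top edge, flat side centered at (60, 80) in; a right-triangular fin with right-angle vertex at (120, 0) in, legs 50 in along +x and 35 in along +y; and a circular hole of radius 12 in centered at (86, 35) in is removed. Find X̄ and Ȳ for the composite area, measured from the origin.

rectangular body: A = 120 × 80 = 9600.00, centroid at (60.00, 40.00).
semicircular top: A = ½π·60² = 5654.87, centroid at (60.00, 105.46).
triangular fin: A = ½·50·35 = 875.00, centroid at (136.67, 11.67).
hole: A = −π·12² = -452.39, centroid at (86.00, 35.00).
ΣA = 15677.48 in², ΣAX̄ = 995969.86 in³, ΣAȲ = 974764.05 in³.
X̄ = 995969.86/15677.48 = 63.53 in; Ȳ = 974764.05/15677.48 = 62.18 in.

X̄ = 63.53 in, Ȳ = 62.18 in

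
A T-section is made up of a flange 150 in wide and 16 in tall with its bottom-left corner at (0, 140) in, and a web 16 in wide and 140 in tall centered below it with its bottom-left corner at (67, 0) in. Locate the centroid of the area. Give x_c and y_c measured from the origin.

x_c = 75.00 in, y_c = 110.34 in

web: A = 16 × 140 = 2240.00, centroid at (75.00, 70.00).
flange: A = 150 × 16 = 2400.00, centroid at (75.00, 148.00).
ΣA = 4640.00 in², ΣAx_c = 348000.00 in³, ΣAy_c = 512000.00 in³.
x_c = 348000.00/4640.00 = 75.00 in; y_c = 512000.00/4640.00 = 110.34 in.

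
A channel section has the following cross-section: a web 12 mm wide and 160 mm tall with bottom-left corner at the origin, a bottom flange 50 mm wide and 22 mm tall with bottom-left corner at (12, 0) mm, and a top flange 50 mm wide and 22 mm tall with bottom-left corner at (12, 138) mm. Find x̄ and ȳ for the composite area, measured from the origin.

x̄ = 22.55 mm, ȳ = 80.00 mm

web: A = 12 × 160 = 1920.00, centroid at (6.00, 80.00).
bottom flange: A = 50 × 22 = 1100.00, centroid at (37.00, 11.00).
top flange: A = 50 × 22 = 1100.00, centroid at (37.00, 149.00).
ΣA = 4120.00 mm²
ΣAx̄ = (1920.00)(6.00) + (1100.00)(37.00) + (1100.00)(37.00) = 92920.00 mm³
ΣAȳ = (1920.00)(80.00) + (1100.00)(11.00) + (1100.00)(149.00) = 329600.00 mm³
x̄ = 92920.00 / 4120.00 = 22.55 mm
ȳ = 329600.00 / 4120.00 = 80.00 mm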